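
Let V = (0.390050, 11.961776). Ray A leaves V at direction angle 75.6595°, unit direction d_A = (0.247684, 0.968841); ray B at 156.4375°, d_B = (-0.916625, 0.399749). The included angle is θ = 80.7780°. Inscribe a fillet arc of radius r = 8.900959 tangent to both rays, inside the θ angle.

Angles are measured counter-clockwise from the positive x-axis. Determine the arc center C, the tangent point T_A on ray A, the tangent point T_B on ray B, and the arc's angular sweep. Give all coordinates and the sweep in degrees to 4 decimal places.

bisector direction at 116.0485° = (-0.439132,0.898423)
center distance |VC| = r/sin(θ/2) = 8.900959/sin(40.3890°) = 13.736606
C = V + |VC|·bis = (-5.6421,24.3031)
T_A = V + ((C−V)·d_A)·d_A = V + 10.4627·d_A = (2.9815,22.0984)
T_B = V + ((C−V)·d_B)·d_B = V + 10.4627·d_B = (-9.2003,16.1442)
sweep = 180° − θ = 99.2220°

center=(-5.6421,24.3031) T_A=(2.9815,22.0984) T_B=(-9.2003,16.1442) sweep=99.2220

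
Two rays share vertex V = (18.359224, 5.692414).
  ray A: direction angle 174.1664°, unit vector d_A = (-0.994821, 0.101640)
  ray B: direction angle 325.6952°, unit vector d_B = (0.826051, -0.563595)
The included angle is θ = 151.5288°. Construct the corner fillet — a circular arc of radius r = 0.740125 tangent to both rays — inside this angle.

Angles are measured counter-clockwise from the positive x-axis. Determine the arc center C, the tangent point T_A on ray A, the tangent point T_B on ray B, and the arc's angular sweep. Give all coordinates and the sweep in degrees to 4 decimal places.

center=(18.0972,4.9752) T_A=(18.1724,5.7115) T_B=(18.5143,5.5866) sweep=28.4712

bisector direction at 249.9308° = (-0.343155,-0.939279)
center distance |VC| = r/sin(θ/2) = 0.740125/sin(75.7644°) = 0.763572
C = V + |VC|·bis = (18.0972,4.9752)
T_A = V + ((C−V)·d_A)·d_A = V + 0.1878·d_A = (18.1724,5.7115)
T_B = V + ((C−V)·d_B)·d_B = V + 0.1878·d_B = (18.5143,5.5866)
sweep = 180° − θ = 28.4712°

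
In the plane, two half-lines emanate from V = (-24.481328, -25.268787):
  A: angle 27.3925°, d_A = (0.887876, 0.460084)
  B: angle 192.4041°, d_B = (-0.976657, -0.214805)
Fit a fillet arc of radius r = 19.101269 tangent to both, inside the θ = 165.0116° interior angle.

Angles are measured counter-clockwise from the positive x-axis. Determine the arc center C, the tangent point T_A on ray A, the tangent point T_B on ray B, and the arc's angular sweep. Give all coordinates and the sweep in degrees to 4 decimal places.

center=(-31.0385,-7.1532) T_A=(-22.2503,-24.1127) T_B=(-26.9354,-25.8085) sweep=14.9884

bisector direction at 109.8983° = (-0.340352,0.940298)
center distance |VC| = r/sin(θ/2) = 19.101269/sin(82.5058°) = 19.265836
C = V + |VC|·bis = (-31.0385,-7.1532)
T_A = V + ((C−V)·d_A)·d_A = V + 2.5128·d_A = (-22.2503,-24.1127)
T_B = V + ((C−V)·d_B)·d_B = V + 2.5128·d_B = (-26.9354,-25.8085)
sweep = 180° − θ = 14.9884°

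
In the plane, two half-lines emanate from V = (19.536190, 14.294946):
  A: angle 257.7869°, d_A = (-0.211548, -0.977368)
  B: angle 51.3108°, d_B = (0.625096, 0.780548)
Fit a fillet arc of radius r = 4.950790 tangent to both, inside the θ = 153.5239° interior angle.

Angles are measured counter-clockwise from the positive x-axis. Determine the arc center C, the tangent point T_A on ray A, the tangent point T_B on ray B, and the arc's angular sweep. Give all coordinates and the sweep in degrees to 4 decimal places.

center=(24.1285,12.1093) T_A=(19.2898,13.1566) T_B=(20.2642,15.2040) sweep=26.4761

bisector direction at 334.5488° = (0.902952,-0.429741)
center distance |VC| = r/sin(θ/2) = 4.950790/sin(76.7619°) = 5.085938
C = V + |VC|·bis = (24.1285,12.1093)
T_A = V + ((C−V)·d_A)·d_A = V + 1.1647·d_A = (19.2898,13.1566)
T_B = V + ((C−V)·d_B)·d_B = V + 1.1647·d_B = (20.2642,15.2040)
sweep = 180° − θ = 26.4761°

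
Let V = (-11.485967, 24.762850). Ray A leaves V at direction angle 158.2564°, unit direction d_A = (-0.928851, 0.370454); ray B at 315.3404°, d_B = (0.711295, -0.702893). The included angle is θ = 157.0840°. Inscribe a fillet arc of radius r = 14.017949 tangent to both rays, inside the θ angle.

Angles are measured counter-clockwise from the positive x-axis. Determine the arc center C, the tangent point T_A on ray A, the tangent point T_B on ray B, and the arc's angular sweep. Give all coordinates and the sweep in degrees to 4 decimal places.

bisector direction at 236.7984° = (-0.547587,-0.836749)
center distance |VC| = r/sin(θ/2) = 14.017949/sin(78.5420°) = 14.302999
C = V + |VC|·bis = (-19.3181,12.7948)
T_A = V + ((C−V)·d_A)·d_A = V + 2.8413·d_A = (-14.1251,25.8154)
T_B = V + ((C−V)·d_B)·d_B = V + 2.8413·d_B = (-9.4650,22.7657)
sweep = 180° − θ = 22.9160°

center=(-19.3181,12.7948) T_A=(-14.1251,25.8154) T_B=(-9.4650,22.7657) sweep=22.9160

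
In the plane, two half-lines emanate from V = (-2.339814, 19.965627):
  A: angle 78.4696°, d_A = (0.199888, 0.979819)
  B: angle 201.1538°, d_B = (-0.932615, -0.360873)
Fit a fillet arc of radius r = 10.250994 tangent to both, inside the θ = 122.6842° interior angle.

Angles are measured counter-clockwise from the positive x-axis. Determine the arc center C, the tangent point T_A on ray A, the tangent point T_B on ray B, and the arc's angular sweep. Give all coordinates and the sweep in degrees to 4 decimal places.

bisector direction at 139.8117° = (-0.763928,0.645302)
center distance |VC| = r/sin(θ/2) = 10.250994/sin(61.3421°) = 11.682061
C = V + |VC|·bis = (-11.2641,27.5041)
T_A = V + ((C−V)·d_A)·d_A = V + 5.6025·d_A = (-1.2199,25.4550)
T_B = V + ((C−V)·d_B)·d_B = V + 5.6025·d_B = (-7.5648,17.9438)
sweep = 180° − θ = 57.3158°

center=(-11.2641,27.5041) T_A=(-1.2199,25.4550) T_B=(-7.5648,17.9438) sweep=57.3158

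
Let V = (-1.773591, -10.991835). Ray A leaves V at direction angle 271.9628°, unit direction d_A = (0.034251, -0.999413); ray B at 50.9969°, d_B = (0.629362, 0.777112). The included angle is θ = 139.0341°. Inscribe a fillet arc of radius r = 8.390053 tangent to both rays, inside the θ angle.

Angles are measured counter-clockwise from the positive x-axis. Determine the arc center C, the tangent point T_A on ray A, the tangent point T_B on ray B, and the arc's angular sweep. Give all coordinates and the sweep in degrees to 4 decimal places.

center=(6.7189,-13.8367) T_A=(-1.6662,-14.1241) T_B=(0.1989,-8.5563) sweep=40.9659

bisector direction at 341.4798° = (0.948212,-0.317638)
center distance |VC| = r/sin(θ/2) = 8.390053/sin(69.5170°) = 8.956303
C = V + |VC|·bis = (6.7189,-13.8367)
T_A = V + ((C−V)·d_A)·d_A = V + 3.1341·d_A = (-1.6662,-14.1241)
T_B = V + ((C−V)·d_B)·d_B = V + 3.1341·d_B = (0.1989,-8.5563)
sweep = 180° − θ = 40.9659°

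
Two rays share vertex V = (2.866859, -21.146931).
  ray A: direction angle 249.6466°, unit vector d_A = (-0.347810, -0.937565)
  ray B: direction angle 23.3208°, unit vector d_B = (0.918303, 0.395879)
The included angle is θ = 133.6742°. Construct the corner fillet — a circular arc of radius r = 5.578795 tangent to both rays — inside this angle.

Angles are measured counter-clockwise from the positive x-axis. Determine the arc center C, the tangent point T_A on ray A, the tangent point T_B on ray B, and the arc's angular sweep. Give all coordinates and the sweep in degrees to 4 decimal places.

center=(7.2672,-25.3251) T_A=(2.0367,-23.3847) T_B=(5.0587,-20.2020) sweep=46.3258

bisector direction at 316.4837° = (0.725179,-0.688561)
center distance |VC| = r/sin(θ/2) = 5.578795/sin(66.8371°) = 6.067929
C = V + |VC|·bis = (7.2672,-25.3251)
T_A = V + ((C−V)·d_A)·d_A = V + 2.3868·d_A = (2.0367,-23.3847)
T_B = V + ((C−V)·d_B)·d_B = V + 2.3868·d_B = (5.0587,-20.2020)
sweep = 180° − θ = 46.3258°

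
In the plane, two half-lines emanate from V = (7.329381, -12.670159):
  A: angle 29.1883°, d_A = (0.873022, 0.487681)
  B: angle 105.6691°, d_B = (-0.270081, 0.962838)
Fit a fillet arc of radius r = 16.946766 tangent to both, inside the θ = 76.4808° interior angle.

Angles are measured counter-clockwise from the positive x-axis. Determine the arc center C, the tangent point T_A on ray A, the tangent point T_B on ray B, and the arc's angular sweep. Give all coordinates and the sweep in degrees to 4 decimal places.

bisector direction at 67.4287° = (0.383833,0.923403)
center distance |VC| = r/sin(θ/2) = 16.946766/sin(38.2404°) = 27.379316
C = V + |VC|·bis = (17.8385,12.6120)
T_A = V + ((C−V)·d_A)·d_A = V + 21.5043·d_A = (26.1031,-2.1829)
T_B = V + ((C−V)·d_B)·d_B = V + 21.5043·d_B = (1.5215,8.0350)
sweep = 180° − θ = 103.5192°

center=(17.8385,12.6120) T_A=(26.1031,-2.1829) T_B=(1.5215,8.0350) sweep=103.5192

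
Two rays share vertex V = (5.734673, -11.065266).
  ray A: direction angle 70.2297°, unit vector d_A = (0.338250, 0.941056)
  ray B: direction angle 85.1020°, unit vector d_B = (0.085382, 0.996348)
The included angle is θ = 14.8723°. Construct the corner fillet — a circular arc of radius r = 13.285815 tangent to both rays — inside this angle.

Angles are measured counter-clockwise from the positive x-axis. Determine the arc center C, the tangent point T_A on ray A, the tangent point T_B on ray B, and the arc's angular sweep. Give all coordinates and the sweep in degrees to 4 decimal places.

bisector direction at 77.6658° = (0.213613,0.976918)
center distance |VC| = r/sin(θ/2) = 13.285815/sin(7.4361°) = 102.655590
C = V + |VC|·bis = (27.6632,89.2209)
T_A = V + ((C−V)·d_A)·d_A = V + 101.7922·d_A = (40.1659,84.7269)
T_B = V + ((C−V)·d_B)·d_B = V + 101.7922·d_B = (14.4259,90.3552)
sweep = 180° − θ = 165.1277°

center=(27.6632,89.2209) T_A=(40.1659,84.7269) T_B=(14.4259,90.3552) sweep=165.1277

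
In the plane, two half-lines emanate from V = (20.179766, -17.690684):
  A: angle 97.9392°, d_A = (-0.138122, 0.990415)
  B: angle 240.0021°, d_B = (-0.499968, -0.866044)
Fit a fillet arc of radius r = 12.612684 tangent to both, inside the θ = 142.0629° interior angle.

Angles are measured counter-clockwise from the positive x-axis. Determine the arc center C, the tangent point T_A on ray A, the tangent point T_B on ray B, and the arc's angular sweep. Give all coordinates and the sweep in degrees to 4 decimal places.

bisector direction at 168.9707° = (-0.981529,0.191312)
center distance |VC| = r/sin(θ/2) = 12.612684/sin(71.0315°) = 13.336917
C = V + |VC|·bis = (7.0892,-15.1392)
T_A = V + ((C−V)·d_A)·d_A = V + 4.3352·d_A = (19.5810,-13.3971)
T_B = V + ((C−V)·d_B)·d_B = V + 4.3352·d_B = (18.0123,-21.4451)
sweep = 180° − θ = 37.9371°

center=(7.0892,-15.1392) T_A=(19.5810,-13.3971) T_B=(18.0123,-21.4451) sweep=37.9371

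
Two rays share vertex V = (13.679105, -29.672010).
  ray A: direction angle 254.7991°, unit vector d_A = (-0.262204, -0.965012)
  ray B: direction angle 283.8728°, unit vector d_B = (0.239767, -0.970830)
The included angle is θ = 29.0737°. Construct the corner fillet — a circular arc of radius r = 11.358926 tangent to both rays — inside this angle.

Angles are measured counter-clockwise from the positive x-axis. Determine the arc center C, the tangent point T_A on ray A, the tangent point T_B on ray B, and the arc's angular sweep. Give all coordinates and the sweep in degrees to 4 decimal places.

bisector direction at 269.3360° = (-0.011590,-0.999933)
center distance |VC| = r/sin(θ/2) = 11.358926/sin(14.5368°) = 45.254213
C = V + |VC|·bis = (13.1546,-74.9232)
T_A = V + ((C−V)·d_A)·d_A = V + 43.8055·d_A = (2.1931,-71.9448)
T_B = V + ((C−V)·d_B)·d_B = V + 43.8055·d_B = (24.1822,-72.1997)
sweep = 180° − θ = 150.9263°

center=(13.1546,-74.9232) T_A=(2.1931,-71.9448) T_B=(24.1822,-72.1997) sweep=150.9263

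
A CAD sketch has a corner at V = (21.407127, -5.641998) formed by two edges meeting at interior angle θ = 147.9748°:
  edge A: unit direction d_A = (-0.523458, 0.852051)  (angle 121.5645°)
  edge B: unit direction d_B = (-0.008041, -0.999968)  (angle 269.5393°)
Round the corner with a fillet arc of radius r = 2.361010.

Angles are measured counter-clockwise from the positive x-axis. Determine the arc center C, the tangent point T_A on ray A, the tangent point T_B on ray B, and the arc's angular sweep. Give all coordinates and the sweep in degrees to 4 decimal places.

bisector direction at 195.5519° = (-0.963388,-0.268111)
center distance |VC| = r/sin(θ/2) = 2.361010/sin(73.9874°) = 2.456312
C = V + |VC|·bis = (19.0407,-6.3006)
T_A = V + ((C−V)·d_A)·d_A = V + 0.6776·d_A = (21.0524,-5.0647)
T_B = V + ((C−V)·d_B)·d_B = V + 0.6776·d_B = (21.4017,-6.3195)
sweep = 180° − θ = 32.0252°

center=(19.0407,-6.3006) T_A=(21.0524,-5.0647) T_B=(21.4017,-6.3195) sweep=32.0252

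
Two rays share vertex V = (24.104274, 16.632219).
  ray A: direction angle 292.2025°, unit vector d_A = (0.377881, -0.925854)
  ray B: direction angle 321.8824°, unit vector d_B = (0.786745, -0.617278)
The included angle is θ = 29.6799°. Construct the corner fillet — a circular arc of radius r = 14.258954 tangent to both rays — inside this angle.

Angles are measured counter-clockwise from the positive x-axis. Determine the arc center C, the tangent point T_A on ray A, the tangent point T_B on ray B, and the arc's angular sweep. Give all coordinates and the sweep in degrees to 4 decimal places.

bisector direction at 307.0425° = (0.602407,-0.798189)
center distance |VC| = r/sin(θ/2) = 14.258954/sin(14.8399°) = 55.672981
C = V + |VC|·bis = (57.6420,-27.8054)
T_A = V + ((C−V)·d_A)·d_A = V + 53.8160·d_A = (44.4403,-33.1936)
T_B = V + ((C−V)·d_B)·d_B = V + 53.8160·d_B = (66.4438,-16.5872)
sweep = 180° − θ = 150.3201°

center=(57.6420,-27.8054) T_A=(44.4403,-33.1936) T_B=(66.4438,-16.5872) sweep=150.3201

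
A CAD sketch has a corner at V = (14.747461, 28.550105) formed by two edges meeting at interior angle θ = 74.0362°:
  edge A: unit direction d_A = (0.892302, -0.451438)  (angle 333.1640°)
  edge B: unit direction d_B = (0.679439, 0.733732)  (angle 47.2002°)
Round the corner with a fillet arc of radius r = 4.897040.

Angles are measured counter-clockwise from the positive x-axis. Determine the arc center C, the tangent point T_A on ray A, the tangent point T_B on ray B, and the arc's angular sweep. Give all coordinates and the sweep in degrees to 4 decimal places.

bisector direction at 10.1821° = (0.984251,0.176777)
center distance |VC| = r/sin(θ/2) = 4.897040/sin(37.0181°) = 8.133709
C = V + |VC|·bis = (22.7531,29.9880)
T_A = V + ((C−V)·d_A)·d_A = V + 6.4943·d_A = (20.5424,25.6183)
T_B = V + ((C−V)·d_B)·d_B = V + 6.4943·d_B = (19.1600,33.3152)
sweep = 180° − θ = 105.9638°

center=(22.7531,29.9880) T_A=(20.5424,25.6183) T_B=(19.1600,33.3152) sweep=105.9638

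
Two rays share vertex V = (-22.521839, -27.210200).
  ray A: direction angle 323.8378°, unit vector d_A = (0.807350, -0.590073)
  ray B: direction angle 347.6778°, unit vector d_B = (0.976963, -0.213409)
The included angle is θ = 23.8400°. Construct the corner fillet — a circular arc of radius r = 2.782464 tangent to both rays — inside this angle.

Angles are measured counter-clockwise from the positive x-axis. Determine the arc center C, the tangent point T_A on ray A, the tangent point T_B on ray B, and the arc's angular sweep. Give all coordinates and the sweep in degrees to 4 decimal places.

bisector direction at 335.7578° = (0.911818,-0.410595)
center distance |VC| = r/sin(θ/2) = 2.782464/sin(11.9200°) = 13.471418
C = V + |VC|·bis = (-10.2384,-32.7415)
T_A = V + ((C−V)·d_A)·d_A = V + 13.1809·d_A = (-11.8802,-34.9879)
T_B = V + ((C−V)·d_B)·d_B = V + 13.1809·d_B = (-9.6446,-30.0231)
sweep = 180° − θ = 156.1600°

center=(-10.2384,-32.7415) T_A=(-11.8802,-34.9879) T_B=(-9.6446,-30.0231) sweep=156.1600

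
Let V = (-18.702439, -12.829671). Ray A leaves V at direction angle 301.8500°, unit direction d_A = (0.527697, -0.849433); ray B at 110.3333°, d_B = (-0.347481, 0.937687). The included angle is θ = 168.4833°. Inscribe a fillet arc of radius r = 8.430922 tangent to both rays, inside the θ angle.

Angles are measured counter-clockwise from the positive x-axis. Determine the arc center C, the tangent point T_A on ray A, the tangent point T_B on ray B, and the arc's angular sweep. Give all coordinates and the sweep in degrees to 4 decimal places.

center=(-11.0923,-9.1029) T_A=(-18.2538,-13.5519) T_B=(-18.9979,-12.0325) sweep=11.5167

bisector direction at 26.0917° = (0.898092,0.439808)
center distance |VC| = r/sin(θ/2) = 8.430922/sin(84.2417°) = 8.473681
C = V + |VC|·bis = (-11.0923,-9.1029)
T_A = V + ((C−V)·d_A)·d_A = V + 0.8502·d_A = (-18.2538,-13.5519)
T_B = V + ((C−V)·d_B)·d_B = V + 0.8502·d_B = (-18.9979,-12.0325)
sweep = 180° − θ = 11.5167°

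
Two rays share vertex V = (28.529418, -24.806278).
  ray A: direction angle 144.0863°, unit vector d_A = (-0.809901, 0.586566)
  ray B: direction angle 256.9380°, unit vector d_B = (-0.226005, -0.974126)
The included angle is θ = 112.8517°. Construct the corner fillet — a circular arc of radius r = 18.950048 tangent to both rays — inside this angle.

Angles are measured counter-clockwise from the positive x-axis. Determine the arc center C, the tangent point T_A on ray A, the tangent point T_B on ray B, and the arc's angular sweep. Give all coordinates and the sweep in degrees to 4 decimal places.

bisector direction at 200.5121° = (-0.936598,-0.350406)
center distance |VC| = r/sin(θ/2) = 18.950048/sin(56.4258°) = 22.744493
C = V + |VC|·bis = (7.2270,-32.7761)
T_A = V + ((C−V)·d_A)·d_A = V + 12.5781·d_A = (18.3424,-17.4284)
T_B = V + ((C−V)·d_B)·d_B = V + 12.5781·d_B = (25.6867,-37.0589)
sweep = 180° − θ = 67.1483°

center=(7.2270,-32.7761) T_A=(18.3424,-17.4284) T_B=(25.6867,-37.0589) sweep=67.1483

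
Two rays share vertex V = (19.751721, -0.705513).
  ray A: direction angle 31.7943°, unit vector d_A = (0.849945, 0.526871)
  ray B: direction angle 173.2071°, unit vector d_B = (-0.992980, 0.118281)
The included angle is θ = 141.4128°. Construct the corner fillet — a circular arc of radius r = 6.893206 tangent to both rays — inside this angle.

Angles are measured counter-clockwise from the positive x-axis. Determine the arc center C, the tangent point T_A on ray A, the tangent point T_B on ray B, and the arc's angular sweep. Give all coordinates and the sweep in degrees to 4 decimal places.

bisector direction at 102.5007° = (-0.216452,0.976293)
center distance |VC| = r/sin(θ/2) = 6.893206/sin(70.7064°) = 7.303379
C = V + |VC|·bis = (18.1709,6.4247)
T_A = V + ((C−V)·d_A)·d_A = V + 2.4131·d_A = (21.8027,0.5659)
T_B = V + ((C−V)·d_B)·d_B = V + 2.4131·d_B = (17.3556,-0.4201)
sweep = 180° − θ = 38.5872°

center=(18.1709,6.4247) T_A=(21.8027,0.5659) T_B=(17.3556,-0.4201) sweep=38.5872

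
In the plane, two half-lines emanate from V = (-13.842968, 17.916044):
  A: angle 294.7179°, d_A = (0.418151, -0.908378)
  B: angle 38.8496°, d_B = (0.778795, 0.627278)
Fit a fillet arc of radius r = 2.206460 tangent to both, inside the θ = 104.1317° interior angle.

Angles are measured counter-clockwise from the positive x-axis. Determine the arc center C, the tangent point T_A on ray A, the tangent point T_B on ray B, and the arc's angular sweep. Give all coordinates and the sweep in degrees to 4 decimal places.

center=(-11.1195,17.2765) T_A=(-13.1238,16.3538) T_B=(-12.5036,18.9948) sweep=75.8683

bisector direction at 346.7837° = (0.973514,-0.228627)
center distance |VC| = r/sin(θ/2) = 2.206460/sin(52.0658°) = 2.797528
C = V + |VC|·bis = (-11.1195,17.2765)
T_A = V + ((C−V)·d_A)·d_A = V + 1.7198·d_A = (-13.1238,16.3538)
T_B = V + ((C−V)·d_B)·d_B = V + 1.7198·d_B = (-12.5036,18.9948)
sweep = 180° − θ = 75.8683°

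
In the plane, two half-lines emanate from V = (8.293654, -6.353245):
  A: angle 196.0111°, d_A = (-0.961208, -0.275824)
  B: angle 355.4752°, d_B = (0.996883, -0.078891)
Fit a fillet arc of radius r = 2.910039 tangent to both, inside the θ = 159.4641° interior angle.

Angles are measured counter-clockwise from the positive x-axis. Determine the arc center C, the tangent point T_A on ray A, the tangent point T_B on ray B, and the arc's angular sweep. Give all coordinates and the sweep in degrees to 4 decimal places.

bisector direction at 275.7431° = (0.100069,-0.994980)
center distance |VC| = r/sin(θ/2) = 2.910039/sin(79.7321°) = 2.957402
C = V + |VC|·bis = (8.5896,-9.2958)
T_A = V + ((C−V)·d_A)·d_A = V + 0.5272·d_A = (7.7869,-6.4986)
T_B = V + ((C−V)·d_B)·d_B = V + 0.5272·d_B = (8.8192,-6.3948)
sweep = 180° − θ = 20.5359°

center=(8.5896,-9.2958) T_A=(7.7869,-6.4986) T_B=(8.8192,-6.3948) sweep=20.5359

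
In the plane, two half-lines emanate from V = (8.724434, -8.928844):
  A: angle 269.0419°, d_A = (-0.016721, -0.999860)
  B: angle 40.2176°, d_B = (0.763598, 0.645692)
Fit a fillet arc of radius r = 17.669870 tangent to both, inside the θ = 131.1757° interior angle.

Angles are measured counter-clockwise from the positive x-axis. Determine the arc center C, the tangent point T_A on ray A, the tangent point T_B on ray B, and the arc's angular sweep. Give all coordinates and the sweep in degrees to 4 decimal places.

center=(26.2577,-17.2431) T_A=(8.5903,-16.9476) T_B=(14.8484,-3.7504) sweep=48.8243

bisector direction at 334.6298° = (0.903558,-0.428466)
center distance |VC| = r/sin(θ/2) = 17.669870/sin(65.5879°) = 19.404730
C = V + |VC|·bis = (26.2577,-17.2431)
T_A = V + ((C−V)·d_A)·d_A = V + 8.0199·d_A = (8.5903,-16.9476)
T_B = V + ((C−V)·d_B)·d_B = V + 8.0199·d_B = (14.8484,-3.7504)
sweep = 180° − θ = 48.8243°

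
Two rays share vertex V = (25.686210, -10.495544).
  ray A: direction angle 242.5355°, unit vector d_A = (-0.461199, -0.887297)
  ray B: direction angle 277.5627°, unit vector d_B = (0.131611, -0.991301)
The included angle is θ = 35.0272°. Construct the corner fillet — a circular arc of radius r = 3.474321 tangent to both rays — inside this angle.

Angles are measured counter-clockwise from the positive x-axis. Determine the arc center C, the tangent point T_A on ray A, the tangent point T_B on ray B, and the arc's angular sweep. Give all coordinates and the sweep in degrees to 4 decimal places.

center=(23.6912,-21.8671) T_A=(20.6084,-20.2647) T_B=(27.1353,-21.4098) sweep=144.9728

bisector direction at 260.0491° = (-0.172804,-0.984956)
center distance |VC| = r/sin(θ/2) = 3.474321/sin(17.5136°) = 11.545196
C = V + |VC|·bis = (23.6912,-21.8671)
T_A = V + ((C−V)·d_A)·d_A = V + 11.0100·d_A = (20.6084,-20.2647)
T_B = V + ((C−V)·d_B)·d_B = V + 11.0100·d_B = (27.1353,-21.4098)
sweep = 180° − θ = 144.9728°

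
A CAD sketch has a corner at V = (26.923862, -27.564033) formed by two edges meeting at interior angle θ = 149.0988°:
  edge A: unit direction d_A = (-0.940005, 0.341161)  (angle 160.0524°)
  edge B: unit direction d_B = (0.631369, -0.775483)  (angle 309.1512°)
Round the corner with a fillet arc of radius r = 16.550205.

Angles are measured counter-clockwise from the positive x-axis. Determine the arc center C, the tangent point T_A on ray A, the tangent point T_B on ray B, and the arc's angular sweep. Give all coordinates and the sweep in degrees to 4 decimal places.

center=(16.9776,-41.5607) T_A=(22.6239,-26.0034) T_B=(29.8120,-31.1114) sweep=30.9012

bisector direction at 234.6018° = (-0.579256,-0.815146)
center distance |VC| = r/sin(θ/2) = 16.550205/sin(74.5494°) = 17.170747
C = V + |VC|·bis = (16.9776,-41.5607)
T_A = V + ((C−V)·d_A)·d_A = V + 4.5744·d_A = (22.6239,-26.0034)
T_B = V + ((C−V)·d_B)·d_B = V + 4.5744·d_B = (29.8120,-31.1114)
sweep = 180° − θ = 30.9012°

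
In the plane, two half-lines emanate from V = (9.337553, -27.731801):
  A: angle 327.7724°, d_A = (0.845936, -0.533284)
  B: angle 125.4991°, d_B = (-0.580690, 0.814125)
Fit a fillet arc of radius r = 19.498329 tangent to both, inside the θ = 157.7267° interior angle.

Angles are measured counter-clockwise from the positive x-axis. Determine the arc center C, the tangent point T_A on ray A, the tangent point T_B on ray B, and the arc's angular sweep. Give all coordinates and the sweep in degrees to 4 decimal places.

bisector direction at 46.6357° = (0.686634,0.727003)
center distance |VC| = r/sin(θ/2) = 19.498329/sin(78.8633°) = 19.872543
C = V + |VC|·bis = (22.9827,-13.2844)
T_A = V + ((C−V)·d_A)·d_A = V + 3.8384·d_A = (12.5846,-29.7787)
T_B = V + ((C−V)·d_B)·d_B = V + 3.8384·d_B = (7.1086,-24.6069)
sweep = 180° − θ = 22.2733°

center=(22.9827,-13.2844) T_A=(12.5846,-29.7787) T_B=(7.1086,-24.6069) sweep=22.2733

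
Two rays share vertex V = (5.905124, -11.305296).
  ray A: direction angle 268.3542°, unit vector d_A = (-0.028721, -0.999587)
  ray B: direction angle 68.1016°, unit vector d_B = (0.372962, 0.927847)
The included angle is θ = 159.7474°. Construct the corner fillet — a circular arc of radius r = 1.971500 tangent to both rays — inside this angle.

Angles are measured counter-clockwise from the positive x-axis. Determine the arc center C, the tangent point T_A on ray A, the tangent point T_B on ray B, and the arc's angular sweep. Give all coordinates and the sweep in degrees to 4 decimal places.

bisector direction at 348.2279° = (0.978967,-0.204019)
center distance |VC| = r/sin(θ/2) = 1.971500/sin(79.8737°) = 2.002697
C = V + |VC|·bis = (7.8657,-11.7139)
T_A = V + ((C−V)·d_A)·d_A = V + 0.3521·d_A = (5.8950,-11.6573)
T_B = V + ((C−V)·d_B)·d_B = V + 0.3521·d_B = (6.0364,-10.9786)
sweep = 180° − θ = 20.2526°

center=(7.8657,-11.7139) T_A=(5.8950,-11.6573) T_B=(6.0364,-10.9786) sweep=20.2526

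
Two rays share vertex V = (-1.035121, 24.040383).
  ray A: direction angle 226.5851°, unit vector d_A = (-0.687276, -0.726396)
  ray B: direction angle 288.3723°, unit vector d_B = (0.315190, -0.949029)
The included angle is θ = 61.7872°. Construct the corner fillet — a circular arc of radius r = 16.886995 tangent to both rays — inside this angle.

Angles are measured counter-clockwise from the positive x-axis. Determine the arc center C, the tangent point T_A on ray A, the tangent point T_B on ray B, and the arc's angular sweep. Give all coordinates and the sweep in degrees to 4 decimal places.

center=(-8.1657,-8.0669) T_A=(-20.4323,3.5391) T_B=(7.8606,-2.7443) sweep=118.2128

bisector direction at 257.4787° = (-0.216803,-0.976215)
center distance |VC| = r/sin(θ/2) = 16.886995/sin(30.8936°) = 32.889563
C = V + |VC|·bis = (-8.1657,-8.0669)
T_A = V + ((C−V)·d_A)·d_A = V + 28.2233·d_A = (-20.4323,3.5391)
T_B = V + ((C−V)·d_B)·d_B = V + 28.2233·d_B = (7.8606,-2.7443)
sweep = 180° − θ = 118.2128°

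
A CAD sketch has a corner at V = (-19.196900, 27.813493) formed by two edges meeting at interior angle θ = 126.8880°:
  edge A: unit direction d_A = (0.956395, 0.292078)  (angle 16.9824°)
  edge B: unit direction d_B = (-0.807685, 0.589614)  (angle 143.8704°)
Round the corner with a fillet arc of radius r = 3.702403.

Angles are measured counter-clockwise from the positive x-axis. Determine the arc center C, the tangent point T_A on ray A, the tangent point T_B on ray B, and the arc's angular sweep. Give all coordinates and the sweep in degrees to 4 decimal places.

bisector direction at 80.4264° = (0.166314,0.986073)
center distance |VC| = r/sin(θ/2) = 3.702403/sin(63.4440°) = 4.139086
C = V + |VC|·bis = (-18.5085,31.8949)
T_A = V + ((C−V)·d_A)·d_A = V + 1.8505·d_A = (-17.4271,28.3540)
T_B = V + ((C−V)·d_B)·d_B = V + 1.8505·d_B = (-20.6915,28.9046)
sweep = 180° − θ = 53.1120°

center=(-18.5085,31.8949) T_A=(-17.4271,28.3540) T_B=(-20.6915,28.9046) sweep=53.1120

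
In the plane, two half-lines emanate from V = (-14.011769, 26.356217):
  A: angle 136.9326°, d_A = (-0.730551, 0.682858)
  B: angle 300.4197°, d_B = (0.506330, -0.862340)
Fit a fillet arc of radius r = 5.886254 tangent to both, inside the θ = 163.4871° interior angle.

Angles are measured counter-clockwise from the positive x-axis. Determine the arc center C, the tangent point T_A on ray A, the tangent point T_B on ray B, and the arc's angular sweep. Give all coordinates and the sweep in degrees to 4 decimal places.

center=(-18.6552,22.6393) T_A=(-14.6358,26.9395) T_B=(-13.5793,25.6197) sweep=16.5129

bisector direction at 218.6762° = (-0.780691,-0.624918)
center distance |VC| = r/sin(θ/2) = 5.886254/sin(81.7435°) = 5.947903
C = V + |VC|·bis = (-18.6552,22.6393)
T_A = V + ((C−V)·d_A)·d_A = V + 0.8541·d_A = (-14.6358,26.9395)
T_B = V + ((C−V)·d_B)·d_B = V + 0.8541·d_B = (-13.5793,25.6197)
sweep = 180° − θ = 16.5129°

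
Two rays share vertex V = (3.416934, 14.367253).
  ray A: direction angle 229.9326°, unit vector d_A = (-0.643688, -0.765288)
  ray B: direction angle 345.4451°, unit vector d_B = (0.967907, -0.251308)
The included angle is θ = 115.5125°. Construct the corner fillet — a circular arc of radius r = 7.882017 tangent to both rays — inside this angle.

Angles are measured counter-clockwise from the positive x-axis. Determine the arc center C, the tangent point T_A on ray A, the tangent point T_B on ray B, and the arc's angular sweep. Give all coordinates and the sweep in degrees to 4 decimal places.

center=(6.2485,5.4887) T_A=(0.2165,10.5623) T_B=(8.2294,13.1178) sweep=64.4875

bisector direction at 287.6889° = (0.303848,-0.952721)
center distance |VC| = r/sin(θ/2) = 7.882017/sin(57.7563°) = 9.319162
C = V + |VC|·bis = (6.2485,5.4887)
T_A = V + ((C−V)·d_A)·d_A = V + 4.9720·d_A = (0.2165,10.5623)
T_B = V + ((C−V)·d_B)·d_B = V + 4.9720·d_B = (8.2294,13.1178)
sweep = 180° − θ = 64.4875°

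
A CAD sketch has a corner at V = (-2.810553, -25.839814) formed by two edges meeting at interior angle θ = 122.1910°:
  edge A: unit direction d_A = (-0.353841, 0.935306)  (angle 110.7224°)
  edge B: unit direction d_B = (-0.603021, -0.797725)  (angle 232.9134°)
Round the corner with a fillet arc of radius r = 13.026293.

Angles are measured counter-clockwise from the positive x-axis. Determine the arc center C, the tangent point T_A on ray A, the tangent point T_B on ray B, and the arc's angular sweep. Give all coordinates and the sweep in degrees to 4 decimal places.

center=(-17.5390,-23.7221) T_A=(-5.3555,-19.1129) T_B=(-7.1476,-31.5772) sweep=57.8090

bisector direction at 171.8179° = (-0.989821,0.142320)
center distance |VC| = r/sin(θ/2) = 13.026293/sin(61.0955°) = 14.879938
C = V + |VC|·bis = (-17.5390,-23.7221)
T_A = V + ((C−V)·d_A)·d_A = V + 7.1922·d_A = (-5.3555,-19.1129)
T_B = V + ((C−V)·d_B)·d_B = V + 7.1922·d_B = (-7.1476,-31.5772)
sweep = 180° − θ = 57.8090°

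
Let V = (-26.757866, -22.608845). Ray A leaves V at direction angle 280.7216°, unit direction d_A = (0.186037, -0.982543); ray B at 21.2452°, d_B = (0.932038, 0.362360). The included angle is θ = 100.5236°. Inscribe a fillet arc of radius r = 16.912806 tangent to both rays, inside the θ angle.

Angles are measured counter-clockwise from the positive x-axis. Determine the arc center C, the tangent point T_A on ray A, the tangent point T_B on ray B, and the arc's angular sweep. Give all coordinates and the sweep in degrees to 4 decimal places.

bisector direction at 330.9834° = (0.874479,-0.485063)
center distance |VC| = r/sin(θ/2) = 16.912806/sin(50.2618°) = 21.994003
C = V + |VC|·bis = (-7.5246,-33.2773)
T_A = V + ((C−V)·d_A)·d_A = V + 14.0603·d_A = (-24.1421,-36.4237)
T_B = V + ((C−V)·d_B)·d_B = V + 14.0603·d_B = (-13.6531,-17.5139)
sweep = 180° − θ = 79.4764°

center=(-7.5246,-33.2773) T_A=(-24.1421,-36.4237) T_B=(-13.6531,-17.5139) sweep=79.4764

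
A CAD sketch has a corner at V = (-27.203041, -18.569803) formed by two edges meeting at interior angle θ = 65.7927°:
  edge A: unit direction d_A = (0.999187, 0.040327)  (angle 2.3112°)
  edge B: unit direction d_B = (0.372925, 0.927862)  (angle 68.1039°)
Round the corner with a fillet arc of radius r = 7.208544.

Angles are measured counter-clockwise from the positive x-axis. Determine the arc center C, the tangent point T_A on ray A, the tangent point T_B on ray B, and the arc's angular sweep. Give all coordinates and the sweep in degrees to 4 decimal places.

bisector direction at 35.2075° = (0.817069,0.576540)
center distance |VC| = r/sin(θ/2) = 7.208544/sin(32.8963°) = 13.272447
C = V + |VC|·bis = (-16.3585,-10.9177)
T_A = V + ((C−V)·d_A)·d_A = V + 11.1443·d_A = (-16.0678,-18.1204)
T_B = V + ((C−V)·d_B)·d_B = V + 11.1443·d_B = (-23.0471,-8.2295)
sweep = 180° − θ = 114.2073°

center=(-16.3585,-10.9177) T_A=(-16.0678,-18.1204) T_B=(-23.0471,-8.2295) sweep=114.2073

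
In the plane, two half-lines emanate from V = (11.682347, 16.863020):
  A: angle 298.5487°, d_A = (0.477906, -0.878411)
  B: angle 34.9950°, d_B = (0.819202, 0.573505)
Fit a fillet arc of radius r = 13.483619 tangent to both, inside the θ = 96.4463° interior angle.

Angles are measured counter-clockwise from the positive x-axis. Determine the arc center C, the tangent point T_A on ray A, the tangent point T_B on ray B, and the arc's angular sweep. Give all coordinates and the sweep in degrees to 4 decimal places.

center=(29.2833,12.7256) T_A=(17.4392,6.2817) T_B=(21.5504,23.7714) sweep=83.5537

bisector direction at 346.7718° = (0.973467,-0.228829)
center distance |VC| = r/sin(θ/2) = 13.483619/sin(48.2231°) = 18.080731
C = V + |VC|·bis = (29.2833,12.7256)
T_A = V + ((C−V)·d_A)·d_A = V + 12.0459·d_A = (17.4392,6.2817)
T_B = V + ((C−V)·d_B)·d_B = V + 12.0459·d_B = (21.5504,23.7714)
sweep = 180° − θ = 83.5537°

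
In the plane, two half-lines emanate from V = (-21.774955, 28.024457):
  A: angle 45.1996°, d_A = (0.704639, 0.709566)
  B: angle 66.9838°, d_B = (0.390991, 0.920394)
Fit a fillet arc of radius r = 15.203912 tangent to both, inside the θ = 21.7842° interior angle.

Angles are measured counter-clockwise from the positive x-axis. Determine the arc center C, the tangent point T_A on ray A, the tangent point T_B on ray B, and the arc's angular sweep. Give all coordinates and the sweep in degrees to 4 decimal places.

center=(23.1114,94.8016) T_A=(33.8996,84.0883) T_B=(9.1178,100.7462) sweep=158.2158

bisector direction at 56.0917° = (0.557865,0.829931)
center distance |VC| = r/sin(θ/2) = 15.203912/sin(10.8921°) = 80.460987
C = V + |VC|·bis = (23.1114,94.8016)
T_A = V + ((C−V)·d_A)·d_A = V + 79.0115·d_A = (33.8996,84.0883)
T_B = V + ((C−V)·d_B)·d_B = V + 79.0115·d_B = (9.1178,100.7462)
sweep = 180° − θ = 158.2158°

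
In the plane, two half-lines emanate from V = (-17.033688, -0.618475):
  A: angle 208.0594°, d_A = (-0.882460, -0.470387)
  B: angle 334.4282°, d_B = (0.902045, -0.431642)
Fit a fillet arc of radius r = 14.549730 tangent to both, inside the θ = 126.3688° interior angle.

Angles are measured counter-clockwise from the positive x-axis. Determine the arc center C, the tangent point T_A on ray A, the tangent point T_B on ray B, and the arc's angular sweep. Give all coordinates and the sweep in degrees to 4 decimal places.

bisector direction at 271.2438° = (0.021707,-0.999764)
center distance |VC| = r/sin(θ/2) = 14.549730/sin(63.1844°) = 16.302894
C = V + |VC|·bis = (-16.6798,-16.9175)
T_A = V + ((C−V)·d_A)·d_A = V + 7.3546·d_A = (-23.5238,-4.0780)
T_B = V + ((C−V)·d_B)·d_B = V + 7.3546·d_B = (-10.3995,-3.7930)
sweep = 180° − θ = 53.6312°

center=(-16.6798,-16.9175) T_A=(-23.5238,-4.0780) T_B=(-10.3995,-3.7930) sweep=53.6312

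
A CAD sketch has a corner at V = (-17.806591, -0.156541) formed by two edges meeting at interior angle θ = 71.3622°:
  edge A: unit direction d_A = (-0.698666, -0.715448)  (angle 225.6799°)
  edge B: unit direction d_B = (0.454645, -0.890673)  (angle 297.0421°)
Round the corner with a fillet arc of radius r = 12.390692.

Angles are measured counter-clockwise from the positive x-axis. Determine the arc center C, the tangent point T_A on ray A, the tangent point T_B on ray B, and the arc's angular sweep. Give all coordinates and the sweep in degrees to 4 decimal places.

bisector direction at 261.3610° = (-0.150208,-0.988654)
center distance |VC| = r/sin(θ/2) = 12.390692/sin(35.6811°) = 21.243373
C = V + |VC|·bis = (-20.9975,-21.1589)
T_A = V + ((C−V)·d_A)·d_A = V + 17.2555·d_A = (-29.8624,-12.5019)
T_B = V + ((C−V)·d_B)·d_B = V + 17.2555·d_B = (-9.9615,-15.5255)
sweep = 180° − θ = 108.6378°

center=(-20.9975,-21.1589) T_A=(-29.8624,-12.5019) T_B=(-9.9615,-15.5255) sweep=108.6378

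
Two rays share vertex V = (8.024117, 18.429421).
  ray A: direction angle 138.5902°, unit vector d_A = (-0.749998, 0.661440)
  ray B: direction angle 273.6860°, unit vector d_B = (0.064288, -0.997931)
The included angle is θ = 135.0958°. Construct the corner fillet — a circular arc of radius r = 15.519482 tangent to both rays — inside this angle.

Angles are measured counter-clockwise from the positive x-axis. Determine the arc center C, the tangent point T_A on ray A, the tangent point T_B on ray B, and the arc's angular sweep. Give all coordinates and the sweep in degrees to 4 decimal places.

bisector direction at 206.1381° = (-0.897735,-0.440536)
center distance |VC| = r/sin(θ/2) = 15.519482/sin(67.5479°) = 16.792357
C = V + |VC|·bis = (-7.0510,11.0318)
T_A = V + ((C−V)·d_A)·d_A = V + 6.4132·d_A = (3.2142,22.6714)
T_B = V + ((C−V)·d_B)·d_B = V + 6.4132·d_B = (8.4364,12.0295)
sweep = 180° − θ = 44.9042°

center=(-7.0510,11.0318) T_A=(3.2142,22.6714) T_B=(8.4364,12.0295) sweep=44.9042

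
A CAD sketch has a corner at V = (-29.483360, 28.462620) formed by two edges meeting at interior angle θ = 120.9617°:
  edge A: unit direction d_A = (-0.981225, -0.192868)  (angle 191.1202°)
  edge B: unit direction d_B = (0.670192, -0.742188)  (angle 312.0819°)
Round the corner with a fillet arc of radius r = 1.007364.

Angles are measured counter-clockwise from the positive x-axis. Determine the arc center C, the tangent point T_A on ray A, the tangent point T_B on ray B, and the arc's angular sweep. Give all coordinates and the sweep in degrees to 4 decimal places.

center=(-29.8487,27.3642) T_A=(-30.0430,28.3526) T_B=(-29.1011,28.0393) sweep=59.0383

bisector direction at 251.6011° = (-0.315632,-0.948882)
center distance |VC| = r/sin(θ/2) = 1.007364/sin(60.4808°) = 1.157635
C = V + |VC|·bis = (-29.8487,27.3642)
T_A = V + ((C−V)·d_A)·d_A = V + 0.5704·d_A = (-30.0430,28.3526)
T_B = V + ((C−V)·d_B)·d_B = V + 0.5704·d_B = (-29.1011,28.0393)
sweep = 180° − θ = 59.0383°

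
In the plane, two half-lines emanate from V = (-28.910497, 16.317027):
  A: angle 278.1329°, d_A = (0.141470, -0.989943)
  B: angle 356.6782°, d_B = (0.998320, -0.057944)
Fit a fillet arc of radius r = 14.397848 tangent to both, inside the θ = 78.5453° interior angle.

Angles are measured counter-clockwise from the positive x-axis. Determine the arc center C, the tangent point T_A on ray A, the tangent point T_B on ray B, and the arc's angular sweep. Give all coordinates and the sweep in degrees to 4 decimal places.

center=(-12.1665,0.9231) T_A=(-26.4195,-1.1138) T_B=(-11.3322,15.2968) sweep=101.4547

bisector direction at 317.4056° = (0.736163,-0.676805)
center distance |VC| = r/sin(θ/2) = 14.397848/sin(39.2726°) = 22.745006
C = V + |VC|·bis = (-12.1665,0.9231)
T_A = V + ((C−V)·d_A)·d_A = V + 17.6079·d_A = (-26.4195,-1.1138)
T_B = V + ((C−V)·d_B)·d_B = V + 17.6079·d_B = (-11.3322,15.2968)
sweep = 180° − θ = 101.4547°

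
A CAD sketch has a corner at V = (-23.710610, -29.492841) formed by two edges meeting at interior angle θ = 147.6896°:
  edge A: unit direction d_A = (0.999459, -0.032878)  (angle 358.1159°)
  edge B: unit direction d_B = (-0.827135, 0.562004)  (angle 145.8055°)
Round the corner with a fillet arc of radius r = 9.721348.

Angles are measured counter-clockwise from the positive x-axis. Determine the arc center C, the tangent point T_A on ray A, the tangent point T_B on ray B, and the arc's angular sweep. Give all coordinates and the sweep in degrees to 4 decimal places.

center=(-20.5764,-19.8693) T_A=(-20.8961,-29.5854) T_B=(-26.0399,-27.9102) sweep=32.3104

bisector direction at 71.9607° = (0.309669,0.950844)
center distance |VC| = r/sin(θ/2) = 9.721348/sin(73.8448°) = 10.121011
C = V + |VC|·bis = (-20.5764,-19.8693)
T_A = V + ((C−V)·d_A)·d_A = V + 2.8161·d_A = (-20.8961,-29.5854)
T_B = V + ((C−V)·d_B)·d_B = V + 2.8161·d_B = (-26.0399,-27.9102)
sweep = 180° − θ = 32.3104°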